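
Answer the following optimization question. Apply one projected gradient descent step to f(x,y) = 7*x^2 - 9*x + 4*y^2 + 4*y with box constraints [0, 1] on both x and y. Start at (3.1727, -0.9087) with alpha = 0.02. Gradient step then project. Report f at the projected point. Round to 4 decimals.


Step 1: Compute gradient at (3.1727, -0.9087).
grad_x = 2*7*3.1727 - 9 = 35.4178
grad_y = 2*4*-0.9087 + 4 = -3.2696
Step 2: Gradient step.
x_raw = 3.1727 - 0.02*35.4178 = 2.4643
y_raw = -0.9087 - 0.02*-3.2696 = -0.8433
Step 3: Project onto [0, 1].
x_proj = clip(2.4643) = 1.0
y_proj = clip(-0.8433) = 0.0
Step 4: Evaluate f.
f(1.0, 0.0) = -2.0


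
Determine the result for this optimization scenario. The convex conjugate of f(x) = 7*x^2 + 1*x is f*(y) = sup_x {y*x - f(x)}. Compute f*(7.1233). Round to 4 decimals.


f*(y) = sup_x {y*x - a*x^2 - b*x} = sup_x {(y-b)*x - a*x^2}
FOC: (y - b) - 2a*x = 0 => x* = (y - b)/(2a)
x* = (7.1233 - 1)/(2*7) = 0.4374
f*(7.1233) = (y-b)^2/(4a) = (7.1233 - 1)^2/(4*7)
= 37.4948/28 = 1.3391


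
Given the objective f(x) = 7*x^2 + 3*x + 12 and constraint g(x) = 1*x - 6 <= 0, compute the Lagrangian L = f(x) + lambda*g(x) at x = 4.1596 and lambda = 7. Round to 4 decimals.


Step 1: Evaluate f(x).
f(4.1596) = 7*4.1596^2 + 3*4.1596 + 12 = 145.5947
Step 2: Evaluate g(x).
g(4.1596) = 1*4.1596 - 6 = -1.8404
Step 3: Compute Lagrangian.
L = 145.5947 + 7*-1.8404 = 132.7119


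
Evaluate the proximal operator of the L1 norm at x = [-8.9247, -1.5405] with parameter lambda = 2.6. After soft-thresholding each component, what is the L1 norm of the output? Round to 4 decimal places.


Soft-thresholding with lambda = 2.6:
prox(-8.9247) = sign(-8.9247)*max(|-8.9247| - 2.6, 0) = -6.3247
prox(-1.5405) = sign(-1.5405)*max(|-1.5405| - 2.6, 0) = 0.0
prox(x) = [-6.3247, 0.0]
||prox(x)||_1 = 6.3247 + 0.0 = 6.3247


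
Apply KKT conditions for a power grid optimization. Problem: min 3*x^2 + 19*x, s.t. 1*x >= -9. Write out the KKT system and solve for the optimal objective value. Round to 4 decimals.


Step 1: Try lambda = 0 (constraint inactive).
Stationarity: 2*3*x + 19 = 0
x* = -19/(2*3) = -19/6 = -3.1667 (rounded; the exact value -19/6 is used below)
Check constraint: 1*-3.1667 = -3.1667 >= -9 -- satisfied.
Step 2: Compute optimal value.
f(x*) = 3*(-19/6)^2 + 19*(-19/6) = -30.0833


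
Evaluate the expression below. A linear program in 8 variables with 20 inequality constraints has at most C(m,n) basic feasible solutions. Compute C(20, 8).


Each vertex corresponds to some choice of n active constraints out of m, so the number of vertices is at most C(m, n) = m! / (n!(m-n)!).
m = 20, n = 8
Numerator: 20 * 19 * 18 * 17 * 16 * 15 * 14 * 13
Denominator: 8! = 40320
C(20, 8) = 125970


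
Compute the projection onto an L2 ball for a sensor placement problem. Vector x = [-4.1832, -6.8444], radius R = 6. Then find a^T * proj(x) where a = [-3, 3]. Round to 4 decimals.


Step 1: Compute ||x|| (intermediates to 6 decimals).
||x|| = sqrt((-4.1832)^2 + (-6.8444)^2) = 8.021532
Step 2: Project.
Since ||x|| > R, scale = R/||x|| = 6/8.021532 = 0.747987, proj(x) = scale * x
proj(x) = [-3.128979, -5.119522]
Step 3: Dot product.
a^T * proj(x) = -3*(-3.128979) + 3*(-5.119522) = -5.9716


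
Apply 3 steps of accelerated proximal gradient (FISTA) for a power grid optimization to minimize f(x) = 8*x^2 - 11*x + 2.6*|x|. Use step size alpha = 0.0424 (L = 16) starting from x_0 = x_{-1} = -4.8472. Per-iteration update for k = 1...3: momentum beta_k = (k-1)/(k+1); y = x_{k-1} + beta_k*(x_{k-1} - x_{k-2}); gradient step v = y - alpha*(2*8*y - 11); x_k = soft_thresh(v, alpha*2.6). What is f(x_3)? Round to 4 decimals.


FISTA on f(x) = 8*x^2 - 11*x + 2.6*|x|
L = 16, alpha = 0.0424
Iteration 1: beta = 0.0, y = -4.8472 + 0.0*(-4.8472 + 4.8472) = -4.8472
  grad(y) = -88.5552, v = y - alpha*grad = -1.0925
  prox(v) = soft_thresh(-1.0925, 0.1102) = -0.9822
Iteration 2: beta = 0.3333, y = -0.9822 + 0.3333*(-0.9822 + 4.8472) = 0.3061
  grad(y) = -6.1023, v = y - alpha*grad = 0.5648
  prox(v) = soft_thresh(0.5648, 0.1102) = 0.4546
Iteration 3: beta = 0.5, y = 0.4546 + 0.5*(0.4546 + 0.9822) = 1.173
  grad(y) = 7.7683, v = y - alpha*grad = 0.8436
  prox(v) = soft_thresh(0.8436, 0.1102) = 0.7334
f(x_3) = 8*0.7334^2 - 11*0.7334 + 2.6*|0.7334| = -1.8575


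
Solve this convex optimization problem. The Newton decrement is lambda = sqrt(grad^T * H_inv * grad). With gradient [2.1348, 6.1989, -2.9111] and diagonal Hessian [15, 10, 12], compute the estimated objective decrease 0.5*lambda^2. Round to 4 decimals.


Step 1: H is diagonal, so H^(-1) * g = [0.1423, 0.6199, -0.2426].
Step 2: g^T H^(-1) g = sum_i g_i^2 / H_ii
  = (2.1348)^2/15 + (6.1989)^2/10 + (-2.9111)^2/12
  = 0.3038 + 3.8426 + 0.7062 = 4.8527
Step 3: Objective decrease = 0.5 * g^T H^(-1) g = 2.4263


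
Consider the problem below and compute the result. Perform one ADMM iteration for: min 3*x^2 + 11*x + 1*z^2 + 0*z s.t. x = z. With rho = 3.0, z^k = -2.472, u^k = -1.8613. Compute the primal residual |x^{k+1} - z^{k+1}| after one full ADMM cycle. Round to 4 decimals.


ADMM iteration with rho = 3.0, z^k = -2.472, u^k = -1.8613
Step 1: x-update.
Minimize 3*x^2 + 11*x + (3.0/2)*(x + 2.472 - 1.8613)^2
FOC: (2*3 + 3.0)*x = -11 + 3.0*(-2.472 + 1.8613)
x^{k+1} = -1.4258
Step 2: z-update.
Minimize 1*z^2 + 0*z + (3.0/2)*(-1.4258 - z - 1.8613)^2
FOC: (2*1 + 3.0)*z = 0 + 3.0*(-1.4258 - 1.8613)
z^{k+1} = -1.9723
Step 3: u-update.
u^{k+1} = -1.8613 - 1.4258 + 1.9723 = -1.3148
Step 4: Primal residual = |-1.4258 + 1.9723| = 0.5465


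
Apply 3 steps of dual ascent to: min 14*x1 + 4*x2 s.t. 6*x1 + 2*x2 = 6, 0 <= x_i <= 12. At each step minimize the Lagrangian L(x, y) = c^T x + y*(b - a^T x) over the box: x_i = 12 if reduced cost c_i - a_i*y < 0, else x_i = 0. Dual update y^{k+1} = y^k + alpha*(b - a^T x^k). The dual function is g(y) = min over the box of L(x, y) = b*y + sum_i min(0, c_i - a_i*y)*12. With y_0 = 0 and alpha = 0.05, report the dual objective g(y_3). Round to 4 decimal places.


Dual ascent for LP: min 14*x1 + 4*x2, 6*x1 + 2*x2 = 6, 0 <= x_i <= 12
Step 1: y^k = 0.0, reduced costs: (14.0, 4.0)
  x^k = (0.0, 0.0), subgradient = b - a^T x = 6.0
  y^{k+1} = 0.0 + 0.05*6.0 = 0.3
Step 2: y^k = 0.3, reduced costs: (12.2, 3.4)
  x^k = (0.0, 0.0), subgradient = b - a^T x = 6.0
  y^{k+1} = 0.3 + 0.05*6.0 = 0.6
Step 3: y^k = 0.6, reduced costs: (10.4, 2.8)
  x^k = (0.0, 0.0), subgradient = b - a^T x = 6.0
  y^{k+1} = 0.6 + 0.05*6.0 = 0.9
Dual objective at y_3 = 0.9: reduced costs (8.6, 2.2), box minimizer x = (0.0, 0.0)
g(y_3) = b*y + (c1 - a1*y)*x1 + (c2 - a2*y)*x2 = 6*0.9 + 8.6*0.0 + 2.2*0.0 = 5.4 + 0.0 + 0.0 = 5.4


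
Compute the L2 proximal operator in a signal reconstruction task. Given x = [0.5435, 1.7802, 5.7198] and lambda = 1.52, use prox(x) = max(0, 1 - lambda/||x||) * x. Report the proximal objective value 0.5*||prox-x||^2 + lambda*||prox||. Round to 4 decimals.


Step 1: Compute ||x||.
||x|| = 6.015
Step 2: Compute scaling factor.
scale = max(0, 1 - 1.52/6.015) = 0.7473
Step 3: prox(x) = [0.4062, 1.3303, 4.2744]
||prox(x)|| = 4.495
Step 4: Proximal objective.
0.5*||prox-x||^2 = 1.1552
lambda*||prox|| = 6.8324
Total = 7.9876


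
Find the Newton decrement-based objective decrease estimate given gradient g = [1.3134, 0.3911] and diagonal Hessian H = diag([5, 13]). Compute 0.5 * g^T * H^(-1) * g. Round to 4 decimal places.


Step 1: H is diagonal, so H^(-1) * g = [0.2627, 0.0301].
Step 2: g^T H^(-1) g = sum_i g_i^2 / H_ii
  = (1.3134)^2/5 + (0.3911)^2/13
  = 0.345 + 0.0118 = 0.3568
Step 3: Objective decrease = 0.5 * g^T H^(-1) g = 0.1784


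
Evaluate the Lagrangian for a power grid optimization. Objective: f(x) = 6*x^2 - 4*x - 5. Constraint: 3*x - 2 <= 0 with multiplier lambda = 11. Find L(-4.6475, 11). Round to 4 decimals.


Step 1: Evaluate f(x).
f(-4.6475) = 6*(-4.6475)^2 - 4*(-4.6475) - 5 = 143.1855
Step 2: Evaluate g(x).
g(-4.6475) = 3*-4.6475 - 2 = -15.9425
Step 3: Compute Lagrangian.
L = 143.1855 + 11*-15.9425 = -32.182


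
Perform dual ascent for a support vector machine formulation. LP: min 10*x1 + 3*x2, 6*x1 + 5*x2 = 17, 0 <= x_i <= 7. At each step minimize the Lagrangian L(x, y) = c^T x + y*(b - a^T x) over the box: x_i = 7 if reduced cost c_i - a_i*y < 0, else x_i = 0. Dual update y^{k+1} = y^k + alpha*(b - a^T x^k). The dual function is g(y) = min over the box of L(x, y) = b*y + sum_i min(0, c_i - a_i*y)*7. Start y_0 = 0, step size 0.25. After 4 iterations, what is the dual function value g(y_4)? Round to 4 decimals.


Dual ascent for LP: min 10*x1 + 3*x2, 6*x1 + 5*x2 = 17, 0 <= x_i <= 7
Step 1: y^k = 0.0, reduced costs: (10.0, 3.0)
  x^k = (0.0, 0.0), subgradient = b - a^T x = 17.0
  y^{k+1} = 0.0 + 0.25*17.0 = 4.25
Step 2: y^k = 4.25, reduced costs: (-15.5, -18.25)
  x^k = (7.0, 7.0), subgradient = b - a^T x = -60.0
  y^{k+1} = 4.25 + 0.25*-60.0 = -10.75
Step 3: y^k = -10.75, reduced costs: (74.5, 56.75)
  x^k = (0.0, 0.0), subgradient = b - a^T x = 17.0
  y^{k+1} = -10.75 + 0.25*17.0 = -6.5
Step 4: y^k = -6.5, reduced costs: (49.0, 35.5)
  x^k = (0.0, 0.0), subgradient = b - a^T x = 17.0
  y^{k+1} = -6.5 + 0.25*17.0 = -2.25
Dual objective at y_4 = -2.25: reduced costs (23.5, 14.25), box minimizer x = (0.0, 0.0)
g(y_4) = b*y + (c1 - a1*y)*x1 + (c2 - a2*y)*x2 = 17*(-2.25) + 23.5*0.0 + 14.25*0.0 = -38.25 + 0.0 + 0.0 = -38.25


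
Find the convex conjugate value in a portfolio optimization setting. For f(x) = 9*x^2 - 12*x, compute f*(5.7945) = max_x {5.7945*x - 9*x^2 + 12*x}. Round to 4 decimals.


f*(y) = sup_x {y*x - a*x^2 - b*x} = sup_x {(y-b)*x - a*x^2}
FOC: (y - b) - 2a*x = 0 => x* = (y - b)/(2a)
x* = (5.7945 + 12)/(2*9) = 0.9886
f*(5.7945) = (y-b)^2/(4a) = (5.7945 + 12)^2/(4*9)
= 316.6442/36 = 8.7957


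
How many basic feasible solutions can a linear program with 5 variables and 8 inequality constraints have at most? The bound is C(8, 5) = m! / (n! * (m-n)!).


Each vertex corresponds to some choice of n active constraints out of m, so the number of vertices is at most C(m, n) = m! / (n!(m-n)!).
m = 8, n = 5
Numerator: 8 * 7 * 6 * 5 * 4
Denominator: 5! = 120
C(8, 5) = 56


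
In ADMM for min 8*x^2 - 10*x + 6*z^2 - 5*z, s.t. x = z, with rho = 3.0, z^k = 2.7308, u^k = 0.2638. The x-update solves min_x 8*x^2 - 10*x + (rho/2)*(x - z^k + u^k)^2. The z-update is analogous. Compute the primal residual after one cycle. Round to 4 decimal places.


ADMM iteration with rho = 3.0, z^k = 2.7308, u^k = 0.2638
Step 1: x-update.
Minimize 8*x^2 - 10*x + (3.0/2)*(x - 2.7308 + 0.2638)^2
FOC: (2*8 + 3.0)*x = 10 + 3.0*(2.7308 - 0.2638)
x^{k+1} = 0.9158
Step 2: z-update.
Minimize 6*z^2 - 5*z + (3.0/2)*(0.9158 - z + 0.2638)^2
FOC: (2*6 + 3.0)*z = 5 + 3.0*(0.9158 + 0.2638)
z^{k+1} = 0.5693
Step 3: u-update.
u^{k+1} = 0.2638 + 0.9158 - 0.5693 = 0.6104
Step 4: Primal residual = |0.9158 - 0.5693| = 0.3466


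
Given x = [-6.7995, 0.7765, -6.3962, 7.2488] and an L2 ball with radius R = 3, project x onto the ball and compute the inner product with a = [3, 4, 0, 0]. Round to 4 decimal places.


Step 1: Compute ||x|| (intermediates to 6 decimals).
||x|| = sqrt((-6.7995)^2 + 0.7765^2 + (-6.3962)^2 + 7.2488^2) = 11.844519
Step 2: Project.
Since ||x|| > R, scale = R/||x|| = 3/11.844519 = 0.253282, proj(x) = scale * x
proj(x) = [-1.722191, 0.196673, -1.620042, 1.835991]
Step 3: Dot product.
a^T * proj(x) = 3*(-1.722191) + 4*0.196673 + 0*(-1.620042) + 0*1.835991 = -4.3799


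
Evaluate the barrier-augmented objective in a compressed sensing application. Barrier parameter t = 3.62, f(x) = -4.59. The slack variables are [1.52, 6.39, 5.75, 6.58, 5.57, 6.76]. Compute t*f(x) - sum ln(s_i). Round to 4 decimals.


Step 1: Compute log-barrier.
ln values: [0.4187, 1.8547, 1.7492, 1.884, 1.7174, 1.911]
phi = -(0.4187 + 1.8547 + 1.7492 + 1.884 + 1.7174 + 1.911) = -9.5351
Step 2: Compute augmented objective.
t*f(x) = 3.62*-4.59 = -16.6158
Total = -16.6158 - 9.5351 = -26.1509


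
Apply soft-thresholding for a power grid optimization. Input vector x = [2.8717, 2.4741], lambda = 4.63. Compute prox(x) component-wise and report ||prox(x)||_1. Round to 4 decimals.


Soft-thresholding with lambda = 4.63:
prox(2.8717) = sign(2.8717)*max(|2.8717| - 4.63, 0) = 0.0
prox(2.4741) = sign(2.4741)*max(|2.4741| - 4.63, 0) = 0.0
prox(x) = [0.0, 0.0]
||prox(x)||_1 = 0.0 + 0.0 = 0.0


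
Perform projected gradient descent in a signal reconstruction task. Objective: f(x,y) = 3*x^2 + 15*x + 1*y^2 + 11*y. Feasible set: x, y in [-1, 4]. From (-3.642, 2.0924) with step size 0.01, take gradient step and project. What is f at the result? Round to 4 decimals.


Step 1: Compute gradient at (-3.642, 2.0924).
grad_x = 2*3*-3.642 + 15 = -6.852
grad_y = 2*1*2.0924 + 11 = 15.1848
Step 2: Gradient step.
x_raw = -3.642 - 0.01*-6.852 = -3.5735
y_raw = 2.0924 - 0.01*15.1848 = 1.9406
Step 3: Project onto [-1, 4].
x_proj = clip(-3.5735) = -1.0
y_proj = clip(1.9406) = 1.9406
Step 4: Evaluate f.
f(-1.0, 1.9406) = 13.1118


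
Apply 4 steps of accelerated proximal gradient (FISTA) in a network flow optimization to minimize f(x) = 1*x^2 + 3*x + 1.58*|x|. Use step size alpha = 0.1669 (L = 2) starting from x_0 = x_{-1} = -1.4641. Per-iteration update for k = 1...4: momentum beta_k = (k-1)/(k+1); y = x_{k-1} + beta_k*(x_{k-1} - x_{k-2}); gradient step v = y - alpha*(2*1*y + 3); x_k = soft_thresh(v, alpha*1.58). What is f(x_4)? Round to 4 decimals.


FISTA on f(x) = 1*x^2 + 3*x + 1.58*|x|
L = 2, alpha = 0.1669
Iteration 1: beta = 0.0, y = -1.4641 + 0.0*(-1.4641 + 1.4641) = -1.4641
  grad(y) = 0.0718, v = y - alpha*grad = -1.4761
  prox(v) = soft_thresh(-1.4761, 0.2637) = -1.2124
Iteration 2: beta = 0.3333, y = -1.2124 + 0.3333*(-1.2124 + 1.4641) = -1.1285
  grad(y) = 0.743, v = y - alpha*grad = -1.2525
  prox(v) = soft_thresh(-1.2525, 0.2637) = -0.9888
Iteration 3: beta = 0.5, y = -0.9888 + 0.5*(-0.9888 + 1.2124) = -0.877
  grad(y) = 1.246, v = y - alpha*grad = -1.085
  prox(v) = soft_thresh(-1.085, 0.2637) = -0.8212
Iteration 4: beta = 0.6, y = -0.8212 + 0.6*(-0.8212 + 0.9888) = -0.7207
  grad(y) = 1.5585, v = y - alpha*grad = -0.9808
  prox(v) = soft_thresh(-0.9808, 0.2637) = -0.7171
f(x_4) = 1*(-0.7171)^2 + 3*(-0.7171) + 1.58*|-0.7171| = -0.504


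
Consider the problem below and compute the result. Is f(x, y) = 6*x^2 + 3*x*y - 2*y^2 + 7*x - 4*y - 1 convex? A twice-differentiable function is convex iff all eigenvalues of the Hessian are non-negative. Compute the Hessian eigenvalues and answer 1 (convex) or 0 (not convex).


The Hessian of f(x,y) = 6*x^2 + 3*x*y - 2*y^2 + 7*x - 4*y - 1 is:
H = [[12, 3], [3, -4]]
Trace = 12 - 4 = 8
Determinant = 12*-4 - (3)^2 = -57
Discriminant = (8)^2 - 4*-57 = 292.0
Eigenvalues: lambda_1 = -4.544, lambda_2 = 12.544
The function is not convex.

0


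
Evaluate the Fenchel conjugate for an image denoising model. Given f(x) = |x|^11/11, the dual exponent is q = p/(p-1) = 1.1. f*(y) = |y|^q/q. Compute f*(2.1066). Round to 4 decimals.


The conjugate exponent q satisfies 1/p + 1/q = 1.
p = 11, so q = 11/(11 - 1) = 1.1
|y|^q = 2.1066^1.1 = 2.2696
f*(2.1066) = 2.2696 / 1.1 = 2.0632


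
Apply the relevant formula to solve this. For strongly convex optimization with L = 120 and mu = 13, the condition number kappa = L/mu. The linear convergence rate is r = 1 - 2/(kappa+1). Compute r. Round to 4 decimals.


Step 1: Compute the condition number.
kappa = L/mu = 120/13 = 9.2308
Step 2: Compute the convergence rate.
r = 1 - 2/(kappa + 1) = 1 - 2*mu/(L + mu) = (L - mu)/(L + mu) = 107/133 = 0.8045


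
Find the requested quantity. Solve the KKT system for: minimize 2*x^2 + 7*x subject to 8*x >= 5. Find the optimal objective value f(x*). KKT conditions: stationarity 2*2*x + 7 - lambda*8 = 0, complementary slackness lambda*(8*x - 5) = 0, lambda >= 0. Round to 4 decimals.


Step 1: Try lambda = 0 (constraint inactive).
x_unc = -7/(2*2) = -1.75
Check: 8*-1.75 = -14.0 < 5 -- violated!
Step 2: Constraint must be active: 8*x = 5
x* = 5/8 = 0.625
lambda = (2*2*0.625 + 7)/8 = 1.1875
Step 3: Compute optimal value.
f(x*) = 2*0.625^2 + 7*0.625 = 5.1563


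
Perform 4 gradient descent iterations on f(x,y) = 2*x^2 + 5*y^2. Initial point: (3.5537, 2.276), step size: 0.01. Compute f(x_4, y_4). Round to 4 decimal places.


Gradient descent on f(x,y) = 2*x^2 + 5*y^2.
Starting point: (3.5537, 2.276), alpha = 0.01
Step 1: grad_x = 2*2*3.5537 = 14.2148, grad_y = 2*5*2.276 = 22.76
  x_1 = 3.5537 - 0.01*14.2148 = 3.4116
  y_1 = 2.276 - 0.01*22.76 = 2.0484
Step 2: grad_x = 2*2*3.4116 = 13.6462, grad_y = 2*5*2.0484 = 20.484
  x_2 = 3.4116 - 0.01*13.6462 = 3.2751
  y_2 = 2.0484 - 0.01*20.484 = 1.8436
Step 3: grad_x = 2*2*3.2751 = 13.1004, grad_y = 2*5*1.8436 = 18.4356
  x_3 = 3.2751 - 0.01*13.1004 = 3.1441
  y_3 = 1.8436 - 0.01*18.4356 = 1.6592
Step 4: grad_x = 2*2*3.1441 = 12.5763, grad_y = 2*5*1.6592 = 16.592
  x_4 = 3.1441 - 0.01*12.5763 = 3.0183
  y_4 = 1.6592 - 0.01*16.592 = 1.4933
f(3.0183, 1.4933) = 2*3.0183^2 + 5*1.4933^2 = 29.37


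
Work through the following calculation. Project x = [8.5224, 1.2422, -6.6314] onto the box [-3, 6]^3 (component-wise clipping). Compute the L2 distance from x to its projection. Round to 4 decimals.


Project each component onto [-3, 6].
clip(8.5224) = 6.0, clip(1.2422) = 1.2422, clip(-6.6314) = -3.0
Projection = [6.0, 1.2422, -3.0]
Squared diffs: [6.3625, 0.0, 13.1871]
Distance = sqrt(19.5496) = 4.4215


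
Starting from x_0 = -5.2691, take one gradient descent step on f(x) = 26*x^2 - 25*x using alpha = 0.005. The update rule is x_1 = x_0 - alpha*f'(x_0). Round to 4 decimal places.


We compute the gradient at x_0 and apply the update.
f'(x) = 52*x - 25
f'(-5.2691) = 52*-5.2691 - 25 = -298.9932
x_1 = -5.2691 - 0.005*-298.9932 = -3.7741


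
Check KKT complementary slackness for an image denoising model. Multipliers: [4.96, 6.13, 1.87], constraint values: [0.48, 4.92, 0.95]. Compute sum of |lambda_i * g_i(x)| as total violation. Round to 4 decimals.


KKT complementary slackness check:
lambda_1 * g_1 = 4.96 * 0.48 = 2.3808
lambda_2 * g_2 = 6.13 * 4.92 = 30.1596
lambda_3 * g_3 = 1.87 * 0.95 = 1.7765
Total violation = 2.3808 + 30.1596 + 1.7765 = 34.3169


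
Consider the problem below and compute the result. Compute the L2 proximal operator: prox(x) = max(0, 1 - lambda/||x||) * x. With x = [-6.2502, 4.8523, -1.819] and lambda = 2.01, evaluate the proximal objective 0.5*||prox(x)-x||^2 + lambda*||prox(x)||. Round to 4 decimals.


Step 1: Compute ||x||.
||x|| = 8.119
Step 2: Compute scaling factor.
scale = max(0, 1 - 2.01/8.119) = 0.7524
Step 3: prox(x) = [-4.7029, 3.651, -1.3687]
||prox(x)|| = 6.109
Step 4: Proximal objective.
0.5*||prox-x||^2 = 2.0201
lambda*||prox|| = 12.2791
Total = 14.2992


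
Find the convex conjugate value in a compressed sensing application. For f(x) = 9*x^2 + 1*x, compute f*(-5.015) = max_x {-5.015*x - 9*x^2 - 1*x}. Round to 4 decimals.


f*(y) = sup_x {y*x - a*x^2 - b*x} = sup_x {(y-b)*x - a*x^2}
FOC: (y - b) - 2a*x = 0 => x* = (y - b)/(2a)
x* = (-5.015 - 1)/(2*9) = -0.3342
f*(-5.015) = (y-b)^2/(4a) = (-5.015 - 1)^2/(4*9)
= 36.1802/36 = 1.005


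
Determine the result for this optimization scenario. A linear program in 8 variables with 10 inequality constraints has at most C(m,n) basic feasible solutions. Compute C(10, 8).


Each vertex corresponds to some choice of n active constraints out of m, so the number of vertices is at most C(m, n) = m! / (n!(m-n)!).
m = 10, n = 8
Numerator: 10 * 9 * 8 * 7 * 6 * 5 * 4 * 3
Denominator: 8! = 40320
C(10, 8) = 45


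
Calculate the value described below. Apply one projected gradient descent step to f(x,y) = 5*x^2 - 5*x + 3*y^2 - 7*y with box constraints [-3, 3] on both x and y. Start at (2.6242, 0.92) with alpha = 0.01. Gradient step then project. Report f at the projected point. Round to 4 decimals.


Step 1: Compute gradient at (2.6242, 0.92).
grad_x = 2*5*2.6242 - 5 = 21.242
grad_y = 2*3*0.92 - 7 = -1.48
Step 2: Gradient step.
x_raw = 2.6242 - 0.01*21.242 = 2.4118
y_raw = 0.92 - 0.01*-1.48 = 0.9348
Step 3: Project onto [-3, 3].
x_proj = clip(2.4118) = 2.4118
y_proj = clip(0.9348) = 0.9348
Step 4: Evaluate f.
f(2.4118, 0.9348) = 13.1025


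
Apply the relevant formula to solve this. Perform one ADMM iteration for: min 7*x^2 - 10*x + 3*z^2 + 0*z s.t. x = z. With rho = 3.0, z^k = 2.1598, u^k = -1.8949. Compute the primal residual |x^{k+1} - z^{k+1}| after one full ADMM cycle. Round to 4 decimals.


ADMM iteration with rho = 3.0, z^k = 2.1598, u^k = -1.8949
Step 1: x-update.
Minimize 7*x^2 - 10*x + (3.0/2)*(x - 2.1598 - 1.8949)^2
FOC: (2*7 + 3.0)*x = 10 + 3.0*(2.1598 + 1.8949)
x^{k+1} = 1.3038
Step 2: z-update.
Minimize 3*z^2 + 0*z + (3.0/2)*(1.3038 - z - 1.8949)^2
FOC: (2*3 + 3.0)*z = 0 + 3.0*(1.3038 - 1.8949)
z^{k+1} = -0.197
Step 3: u-update.
u^{k+1} = -1.8949 + 1.3038 + 0.197 = -0.3941
Step 4: Primal residual = |1.3038 + 0.197| = 1.5008


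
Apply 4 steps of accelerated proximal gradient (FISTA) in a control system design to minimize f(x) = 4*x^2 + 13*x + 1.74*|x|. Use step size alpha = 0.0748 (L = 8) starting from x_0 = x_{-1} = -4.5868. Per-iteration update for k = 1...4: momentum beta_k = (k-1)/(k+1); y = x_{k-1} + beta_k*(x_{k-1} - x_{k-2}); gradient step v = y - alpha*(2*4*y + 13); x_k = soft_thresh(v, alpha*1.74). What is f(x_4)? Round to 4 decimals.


FISTA on f(x) = 4*x^2 + 13*x + 1.74*|x|
L = 8, alpha = 0.0748
Iteration 1: beta = 0.0, y = -4.5868 + 0.0*(-4.5868 + 4.5868) = -4.5868
  grad(y) = -23.6944, v = y - alpha*grad = -2.8145
  prox(v) = soft_thresh(-2.8145, 0.1302) = -2.6843
Iteration 2: beta = 0.3333, y = -2.6843 + 0.3333*(-2.6843 + 4.5868) = -2.0501
  grad(y) = -3.4011, v = y - alpha*grad = -1.7957
  prox(v) = soft_thresh(-1.7957, 0.1302) = -1.6656
Iteration 3: beta = 0.5, y = -1.6656 + 0.5*(-1.6656 + 2.6843) = -1.1562
  grad(y) = 3.7502, v = y - alpha*grad = -1.4367
  prox(v) = soft_thresh(-1.4367, 0.1302) = -1.3066
Iteration 4: beta = 0.6, y = -1.3066 + 0.6*(-1.3066 + 1.6656) = -1.0912
  grad(y) = 4.2705, v = y - alpha*grad = -1.4106
  prox(v) = soft_thresh(-1.4106, 0.1302) = -1.2805
f(x_4) = 4*(-1.2805)^2 + 13*(-1.2805) + 1.74*|-1.2805| = -7.8597


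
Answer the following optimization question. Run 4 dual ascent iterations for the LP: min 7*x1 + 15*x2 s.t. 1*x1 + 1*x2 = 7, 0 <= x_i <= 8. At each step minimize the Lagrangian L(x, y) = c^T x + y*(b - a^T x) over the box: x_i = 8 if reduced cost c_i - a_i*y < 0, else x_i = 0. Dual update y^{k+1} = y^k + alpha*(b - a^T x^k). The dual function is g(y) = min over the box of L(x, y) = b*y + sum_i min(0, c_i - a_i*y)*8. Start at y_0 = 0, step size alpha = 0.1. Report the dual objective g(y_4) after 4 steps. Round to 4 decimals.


Dual ascent for LP: min 7*x1 + 15*x2, 1*x1 + 1*x2 = 7, 0 <= x_i <= 8
Step 1: y^k = 0.0, reduced costs: (7.0, 15.0)
  x^k = (0.0, 0.0), subgradient = b - a^T x = 7.0
  y^{k+1} = 0.0 + 0.1*7.0 = 0.7
Step 2: y^k = 0.7, reduced costs: (6.3, 14.3)
  x^k = (0.0, 0.0), subgradient = b - a^T x = 7.0
  y^{k+1} = 0.7 + 0.1*7.0 = 1.4
Step 3: y^k = 1.4, reduced costs: (5.6, 13.6)
  x^k = (0.0, 0.0), subgradient = b - a^T x = 7.0
  y^{k+1} = 1.4 + 0.1*7.0 = 2.1
Step 4: y^k = 2.1, reduced costs: (4.9, 12.9)
  x^k = (0.0, 0.0), subgradient = b - a^T x = 7.0
  y^{k+1} = 2.1 + 0.1*7.0 = 2.8
Dual objective at y_4 = 2.8: reduced costs (4.2, 12.2), box minimizer x = (0.0, 0.0)
g(y_4) = b*y + (c1 - a1*y)*x1 + (c2 - a2*y)*x2 = 7*2.8 + 4.2*0.0 + 12.2*0.0 = 19.6 + 0.0 + 0.0 = 19.6


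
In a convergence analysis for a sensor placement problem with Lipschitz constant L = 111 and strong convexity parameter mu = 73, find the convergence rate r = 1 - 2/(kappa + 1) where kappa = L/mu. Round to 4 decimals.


Step 1: Compute the condition number.
kappa = L/mu = 111/73 = 1.5205
Step 2: Compute the convergence rate.
r = 1 - 2/(kappa + 1) = 1 - 2*mu/(L + mu) = (L - mu)/(L + mu) = 38/184 = 0.2065


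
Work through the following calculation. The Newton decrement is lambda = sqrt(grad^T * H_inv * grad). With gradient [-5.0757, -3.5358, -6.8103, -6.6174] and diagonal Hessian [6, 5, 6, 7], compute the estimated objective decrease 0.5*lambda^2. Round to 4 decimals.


Step 1: H is diagonal, so H^(-1) * g = [-0.846, -0.7072, -1.1351, -0.9453].
Step 2: g^T H^(-1) g = sum_i g_i^2 / H_ii
  = (-5.0757)^2/6 + (-3.5358)^2/5 + (-6.8103)^2/6 + (-6.6174)^2/7
  = 4.2938 + 2.5004 + 7.73 + 6.2557 = 20.7799
Step 3: Objective decrease = 0.5 * g^T H^(-1) g = 10.39


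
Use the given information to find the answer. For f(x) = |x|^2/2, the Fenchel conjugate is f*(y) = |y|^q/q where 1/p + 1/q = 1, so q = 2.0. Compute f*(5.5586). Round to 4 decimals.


The conjugate exponent q satisfies 1/p + 1/q = 1.
p = 2, so q = 2/(2 - 1) = 2.0
|y|^q = 5.5586^2.0 = 30.898
f*(5.5586) = 30.898 / 2.0 = 15.449


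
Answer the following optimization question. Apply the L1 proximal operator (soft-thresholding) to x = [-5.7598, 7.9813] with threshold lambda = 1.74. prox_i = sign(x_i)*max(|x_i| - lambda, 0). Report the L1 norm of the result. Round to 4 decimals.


Soft-thresholding with lambda = 1.74:
prox(-5.7598) = sign(-5.7598)*max(|-5.7598| - 1.74, 0) = -4.0198
prox(7.9813) = sign(7.9813)*max(|7.9813| - 1.74, 0) = 6.2413
prox(x) = [-4.0198, 6.2413]
||prox(x)||_1 = 4.0198 + 6.2413 = 10.2611


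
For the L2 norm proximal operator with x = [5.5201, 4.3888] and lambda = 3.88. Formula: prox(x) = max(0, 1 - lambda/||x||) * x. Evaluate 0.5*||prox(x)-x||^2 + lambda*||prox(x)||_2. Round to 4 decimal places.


Step 1: Compute ||x||.
||x|| = 7.0522
Step 2: Compute scaling factor.
scale = max(0, 1 - 3.88/7.0522) = 0.4498
Step 3: prox(x) = [2.483, 1.9741]
||prox(x)|| = 3.1722
Step 4: Proximal objective.
0.5*||prox-x||^2 = 7.5272
lambda*||prox|| = 12.3081
Total = 19.8352


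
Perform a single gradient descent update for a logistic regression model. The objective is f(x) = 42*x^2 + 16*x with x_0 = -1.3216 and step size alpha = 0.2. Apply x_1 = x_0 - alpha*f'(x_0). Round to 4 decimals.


We compute the gradient at x_0 and apply the update.
f'(x) = 84*x + 16
f'(-1.3216) = 84*-1.3216 + 16 = -95.0144
x_1 = -1.3216 - 0.2*-95.0144 = 17.6813


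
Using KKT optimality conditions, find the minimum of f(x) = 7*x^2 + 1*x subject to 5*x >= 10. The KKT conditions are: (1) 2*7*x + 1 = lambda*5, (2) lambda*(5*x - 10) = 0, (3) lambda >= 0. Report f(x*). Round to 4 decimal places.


Step 1: Try lambda = 0 (constraint inactive).
x_unc = -1/(2*7) = -0.0714
Check: 5*-0.0714 = -0.357 < 10 -- violated!
Step 2: Constraint must be active: 5*x = 10
x* = 10/5 = 2.0
lambda = (2*7*2.0 + 1)/5 = 5.8
Step 3: Compute optimal value.
f(x*) = 7*2.0^2 + 1*2.0 = 30.0


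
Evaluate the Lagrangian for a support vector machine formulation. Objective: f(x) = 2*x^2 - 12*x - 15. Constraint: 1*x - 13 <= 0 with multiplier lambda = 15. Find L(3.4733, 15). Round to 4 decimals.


Step 1: Evaluate f(x).
f(3.4733) = 2*3.4733^2 - 12*3.4733 - 15 = -32.552
Step 2: Evaluate g(x).
g(3.4733) = 1*3.4733 - 13 = -9.5267
Step 3: Compute Lagrangian.
L = -32.552 + 15*-9.5267 = -175.4525


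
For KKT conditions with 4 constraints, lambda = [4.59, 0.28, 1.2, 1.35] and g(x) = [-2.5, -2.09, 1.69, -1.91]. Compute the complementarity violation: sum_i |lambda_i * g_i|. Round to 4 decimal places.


KKT complementary slackness check:
lambda_1 * g_1 = 4.59 * -2.5 = -11.475
lambda_2 * g_2 = 0.28 * -2.09 = -0.5852
lambda_3 * g_3 = 1.2 * 1.69 = 2.028
lambda_4 * g_4 = 1.35 * -1.91 = -2.5785
Total violation = 11.475 + 0.5852 + 2.028 + 2.5785 = 16.6667


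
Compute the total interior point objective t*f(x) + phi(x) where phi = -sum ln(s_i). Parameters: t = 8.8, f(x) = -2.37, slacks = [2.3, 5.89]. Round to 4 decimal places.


Step 1: Compute log-barrier.
ln values: [0.8329, 1.7733]
phi = -(0.8329 + 1.7733) = -2.6062
Step 2: Compute augmented objective.
t*f(x) = 8.8*-2.37 = -20.856
Total = -20.856 - 2.6062 = -23.4622


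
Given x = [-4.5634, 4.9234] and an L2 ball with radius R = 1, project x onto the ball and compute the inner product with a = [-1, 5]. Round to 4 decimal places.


Step 1: Compute ||x|| (intermediates to 6 decimals).
||x|| = sqrt((-4.5634)^2 + 4.9234^2) = 6.713009
Step 2: Project.
Since ||x|| > R, scale = R/||x|| = 1/6.713009 = 0.148964, proj(x) = scale * x
proj(x) = [-0.679782, 0.733409]
Step 3: Dot product.
a^T * proj(x) = -1*(-0.679782) + 5*0.733409 = 4.3468


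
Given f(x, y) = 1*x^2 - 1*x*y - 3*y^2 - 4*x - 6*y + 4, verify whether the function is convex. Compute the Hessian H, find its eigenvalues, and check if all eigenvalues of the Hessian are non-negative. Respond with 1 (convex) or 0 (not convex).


The Hessian of f(x,y) = 1*x^2 - 1*x*y - 3*y^2 - 4*x - 6*y + 4 is:
H = [[2, -1], [-1, -6]]
Trace = 2 - 6 = -4
Determinant = 2*-6 - (-1)^2 = -13
Discriminant = (-4)^2 - 4*-13 = 68.0
Eigenvalues: lambda_1 = -6.1231, lambda_2 = 2.1231
The function is not convex.

0


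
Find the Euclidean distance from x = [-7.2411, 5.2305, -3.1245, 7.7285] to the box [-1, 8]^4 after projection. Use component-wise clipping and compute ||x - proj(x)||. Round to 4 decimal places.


Project each component onto [-1, 8].
clip(-7.2411) = -1.0, clip(5.2305) = 5.2305, clip(-3.1245) = -1.0, clip(7.7285) = 7.7285
Projection = [-1.0, 5.2305, -1.0, 7.7285]
Squared diffs: [38.9513, 0.0, 4.5135, 0.0]
Distance = sqrt(43.4648) = 6.5928


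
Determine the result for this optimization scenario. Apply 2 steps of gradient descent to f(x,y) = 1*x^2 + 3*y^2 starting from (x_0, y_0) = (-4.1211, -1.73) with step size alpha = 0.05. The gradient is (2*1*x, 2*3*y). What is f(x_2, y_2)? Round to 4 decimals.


Gradient descent on f(x,y) = 1*x^2 + 3*y^2.
Starting point: (-4.1211, -1.73), alpha = 0.05
Step 1: grad_x = 2*1*-4.1211 = -8.2422, grad_y = 2*3*-1.73 = -10.38
  x_1 = -4.1211 - 0.05*-8.2422 = -3.709
  y_1 = -1.73 - 0.05*-10.38 = -1.211
Step 2: grad_x = 2*1*-3.709 = -7.418, grad_y = 2*3*-1.211 = -7.266
  x_2 = -3.709 - 0.05*-7.418 = -3.3381
  y_2 = -1.211 - 0.05*-7.266 = -0.8477
f(-3.3381, -0.8477) = 1*(-3.3381)^2 + 3*(-0.8477)^2 = 13.2986


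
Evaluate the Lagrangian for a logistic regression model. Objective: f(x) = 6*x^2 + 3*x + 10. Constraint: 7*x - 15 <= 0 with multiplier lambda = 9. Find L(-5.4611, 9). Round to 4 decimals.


Step 1: Evaluate f(x).
f(-5.4611) = 6*(-5.4611)^2 + 3*(-5.4611) + 10 = 172.5584
Step 2: Evaluate g(x).
g(-5.4611) = 7*-5.4611 - 15 = -53.2277
Step 3: Compute Lagrangian.
L = 172.5584 + 9*-53.2277 = -306.4909


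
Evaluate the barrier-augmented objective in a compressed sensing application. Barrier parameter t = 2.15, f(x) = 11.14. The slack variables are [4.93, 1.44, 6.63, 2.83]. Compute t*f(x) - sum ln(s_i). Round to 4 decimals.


Step 1: Compute log-barrier.
ln values: [1.5953, 0.3646, 1.8916, 1.0403]
phi = -(1.5953 + 0.3646 + 1.8916 + 1.0403) = -4.8919
Step 2: Compute augmented objective.
t*f(x) = 2.15*11.14 = 23.951
Total = 23.951 - 4.8919 = 19.0591


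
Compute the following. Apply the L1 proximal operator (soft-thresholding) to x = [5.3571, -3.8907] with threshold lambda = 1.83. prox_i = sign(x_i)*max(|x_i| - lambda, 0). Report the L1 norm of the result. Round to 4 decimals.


Soft-thresholding with lambda = 1.83:
prox(5.3571) = sign(5.3571)*max(|5.3571| - 1.83, 0) = 3.5271
prox(-3.8907) = sign(-3.8907)*max(|-3.8907| - 1.83, 0) = -2.0607
prox(x) = [3.5271, -2.0607]
||prox(x)||_1 = 3.5271 + 2.0607 = 5.5878


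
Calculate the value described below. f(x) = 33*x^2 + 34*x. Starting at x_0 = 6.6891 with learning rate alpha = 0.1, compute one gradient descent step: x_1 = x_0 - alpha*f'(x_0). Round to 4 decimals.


We compute the gradient at x_0 and apply the update.
f'(x) = 66*x + 34
f'(6.6891) = 66*6.6891 + 34 = 475.4806
x_1 = 6.6891 - 0.1*475.4806 = -40.859


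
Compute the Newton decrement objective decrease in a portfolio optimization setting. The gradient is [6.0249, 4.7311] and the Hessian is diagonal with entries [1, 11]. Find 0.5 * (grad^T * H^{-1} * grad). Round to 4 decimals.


Step 1: H is diagonal, so H^(-1) * g = [6.0249, 0.4301].
Step 2: g^T H^(-1) g = sum_i g_i^2 / H_ii
  = (6.0249)^2/1 + (4.7311)^2/11
  = 36.2994 + 2.0348 = 38.3343
Step 3: Objective decrease = 0.5 * g^T H^(-1) g = 19.1671


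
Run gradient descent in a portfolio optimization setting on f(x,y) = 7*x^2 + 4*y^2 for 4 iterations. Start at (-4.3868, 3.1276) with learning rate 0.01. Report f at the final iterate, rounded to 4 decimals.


Gradient descent on f(x,y) = 7*x^2 + 4*y^2.
Starting point: (-4.3868, 3.1276), alpha = 0.01
Step 1: grad_x = 2*7*-4.3868 = -61.4152, grad_y = 2*4*3.1276 = 25.0208
  x_1 = -4.3868 - 0.01*-61.4152 = -3.7726
  y_1 = 3.1276 - 0.01*25.0208 = 2.8774
Step 2: grad_x = 2*7*-3.7726 = -52.8171, grad_y = 2*4*2.8774 = 23.0191
  x_2 = -3.7726 - 0.01*-52.8171 = -3.2445
  y_2 = 2.8774 - 0.01*23.0191 = 2.6472
Step 3: grad_x = 2*7*-3.2445 = -45.4227, grad_y = 2*4*2.6472 = 21.1776
  x_3 = -3.2445 - 0.01*-45.4227 = -2.7903
  y_3 = 2.6472 - 0.01*21.1776 = 2.4354
Step 4: grad_x = 2*7*-2.7903 = -39.0635, grad_y = 2*4*2.4354 = 19.4834
  x_4 = -2.7903 - 0.01*-39.0635 = -2.3996
  y_4 = 2.4354 - 0.01*19.4834 = 2.2406
f(-2.3996, 2.2406) = 7*(-2.3996)^2 + 4*2.2406^2 = 60.3881


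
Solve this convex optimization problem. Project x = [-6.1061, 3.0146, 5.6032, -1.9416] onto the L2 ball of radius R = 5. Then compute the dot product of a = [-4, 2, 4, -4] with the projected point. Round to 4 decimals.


Step 1: Compute ||x|| (intermediates to 6 decimals).
||x|| = sqrt((-6.1061)^2 + 3.0146^2 + 5.6032^2 + (-1.9416)^2) = 9.029836
Step 2: Project.
Since ||x|| > R, scale = R/||x|| = 5/9.029836 = 0.55372, proj(x) = scale * x
proj(x) = [-3.38107, 1.669244, 3.102604, -1.075103]
Step 3: Dot product.
a^T * proj(x) = -4*(-3.38107) + 2*1.669244 + 4*3.102604 - 4*(-1.075103) = 33.5736


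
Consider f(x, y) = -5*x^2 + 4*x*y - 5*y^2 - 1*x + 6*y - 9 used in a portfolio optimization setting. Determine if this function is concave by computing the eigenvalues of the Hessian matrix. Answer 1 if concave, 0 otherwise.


The Hessian of f(x,y) = -5*x^2 + 4*x*y - 5*y^2 - 1*x + 6*y - 9 is:
H = [[-10, 4], [4, -10]]
Trace = -10 - 10 = -20
Determinant = -10*-10 - (4)^2 = 84
Discriminant = (-20)^2 - 4*84 = 64.0
Eigenvalues: lambda_1 = -14.0, lambda_2 = -6.0
The function is concave.

1


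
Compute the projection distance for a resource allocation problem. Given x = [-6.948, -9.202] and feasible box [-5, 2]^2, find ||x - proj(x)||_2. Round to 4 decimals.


Project each component onto [-5, 2].
clip(-6.948) = -5.0, clip(-9.202) = -5.0
Projection = [-5.0, -5.0]
Squared diffs: [3.7947, 17.6568]
Distance = sqrt(21.4515) = 4.6316


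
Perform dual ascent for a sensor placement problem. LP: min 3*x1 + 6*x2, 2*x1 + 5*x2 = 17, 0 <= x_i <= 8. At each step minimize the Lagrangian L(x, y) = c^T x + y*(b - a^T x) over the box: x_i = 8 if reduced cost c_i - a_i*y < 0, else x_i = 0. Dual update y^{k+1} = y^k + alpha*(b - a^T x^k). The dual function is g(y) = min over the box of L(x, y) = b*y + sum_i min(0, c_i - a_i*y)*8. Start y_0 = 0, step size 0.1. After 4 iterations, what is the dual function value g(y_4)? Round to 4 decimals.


Dual ascent for LP: min 3*x1 + 6*x2, 2*x1 + 5*x2 = 17, 0 <= x_i <= 8
Step 1: y^k = 0.0, reduced costs: (3.0, 6.0)
  x^k = (0.0, 0.0), subgradient = b - a^T x = 17.0
  y^{k+1} = 0.0 + 0.1*17.0 = 1.7
Step 2: y^k = 1.7, reduced costs: (-0.4, -2.5)
  x^k = (8.0, 8.0), subgradient = b - a^T x = -39.0
  y^{k+1} = 1.7 + 0.1*-39.0 = -2.2
Step 3: y^k = -2.2, reduced costs: (7.4, 17.0)
  x^k = (0.0, 0.0), subgradient = b - a^T x = 17.0
  y^{k+1} = -2.2 + 0.1*17.0 = -0.5
Step 4: y^k = -0.5, reduced costs: (4.0, 8.5)
  x^k = (0.0, 0.0), subgradient = b - a^T x = 17.0
  y^{k+1} = -0.5 + 0.1*17.0 = 1.2
Dual objective at y_4 = 1.2: reduced costs (0.6, 0.0), box minimizer x = (0.0, 0.0)
g(y_4) = b*y + (c1 - a1*y)*x1 + (c2 - a2*y)*x2 = 17*1.2 + 0.6*0.0 + 0.0*0.0 = 20.4 + 0.0 + 0.0 = 20.4


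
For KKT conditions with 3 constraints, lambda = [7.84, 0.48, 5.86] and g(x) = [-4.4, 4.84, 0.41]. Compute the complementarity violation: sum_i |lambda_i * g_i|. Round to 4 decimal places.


KKT complementary slackness check:
lambda_1 * g_1 = 7.84 * -4.4 = -34.496
lambda_2 * g_2 = 0.48 * 4.84 = 2.3232
lambda_3 * g_3 = 5.86 * 0.41 = 2.4026
Total violation = 34.496 + 2.3232 + 2.4026 = 39.2218


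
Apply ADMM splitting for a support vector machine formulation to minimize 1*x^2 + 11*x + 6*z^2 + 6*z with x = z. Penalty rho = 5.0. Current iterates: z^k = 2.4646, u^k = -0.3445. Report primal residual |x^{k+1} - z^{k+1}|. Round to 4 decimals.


ADMM iteration with rho = 5.0, z^k = 2.4646, u^k = -0.3445
Step 1: x-update.
Minimize 1*x^2 + 11*x + (5.0/2)*(x - 2.4646 - 0.3445)^2
FOC: (2*1 + 5.0)*x = -11 + 5.0*(2.4646 + 0.3445)
x^{k+1} = 0.4351
Step 2: z-update.
Minimize 6*z^2 + 6*z + (5.0/2)*(0.4351 - z - 0.3445)^2
FOC: (2*6 + 5.0)*z = -6 + 5.0*(0.4351 - 0.3445)
z^{k+1} = -0.3263
Step 3: u-update.
u^{k+1} = -0.3445 + 0.4351 + 0.3263 = 0.4169
Step 4: Primal residual = |0.4351 + 0.3263| = 0.7614


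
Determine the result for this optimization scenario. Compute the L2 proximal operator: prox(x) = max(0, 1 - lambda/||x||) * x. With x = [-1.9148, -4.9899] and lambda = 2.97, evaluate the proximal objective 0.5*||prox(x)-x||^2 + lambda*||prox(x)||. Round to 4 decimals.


Step 1: Compute ||x||.
||x|| = 5.3447
Step 2: Compute scaling factor.
scale = max(0, 1 - 2.97/5.3447) = 0.4443
Step 3: prox(x) = [-0.8508, -2.217]
||prox(x)|| = 2.3747
Step 4: Proximal objective.
0.5*||prox-x||^2 = 4.4105
lambda*||prox|| = 7.0529
Total = 11.4632


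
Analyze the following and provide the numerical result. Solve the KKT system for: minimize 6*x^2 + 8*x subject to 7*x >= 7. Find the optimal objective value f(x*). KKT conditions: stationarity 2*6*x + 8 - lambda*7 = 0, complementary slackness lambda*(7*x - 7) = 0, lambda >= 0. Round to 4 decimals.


Step 1: Try lambda = 0 (constraint inactive).
x_unc = -8/(2*6) = -0.6667
Check: 7*-0.6667 = -4.6669 < 7 -- violated!
Step 2: Constraint must be active: 7*x = 7
x* = 7/7 = 1.0
lambda = (2*6*1.0 + 8)/7 = 2.8571
Step 3: Compute optimal value.
f(x*) = 6*1.0^2 + 8*1.0 = 14.0


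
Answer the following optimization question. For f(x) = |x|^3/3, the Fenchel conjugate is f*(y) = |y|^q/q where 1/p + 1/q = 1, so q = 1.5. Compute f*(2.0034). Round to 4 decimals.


The conjugate exponent q satisfies 1/p + 1/q = 1.
p = 3, so q = 3/(3 - 1) = 1.5
|y|^q = 2.0034^1.5 = 2.8356
f*(2.0034) = 2.8356 / 1.5 = 1.8904


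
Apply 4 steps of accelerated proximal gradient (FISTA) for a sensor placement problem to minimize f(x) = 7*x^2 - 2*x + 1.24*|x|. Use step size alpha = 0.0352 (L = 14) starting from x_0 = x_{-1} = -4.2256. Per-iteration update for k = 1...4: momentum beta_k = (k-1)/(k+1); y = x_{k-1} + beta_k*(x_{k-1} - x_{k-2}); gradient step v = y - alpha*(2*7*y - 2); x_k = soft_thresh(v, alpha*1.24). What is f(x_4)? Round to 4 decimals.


FISTA on f(x) = 7*x^2 - 2*x + 1.24*|x|
L = 14, alpha = 0.0352
Iteration 1: beta = 0.0, y = -4.2256 + 0.0*(-4.2256 + 4.2256) = -4.2256
  grad(y) = -61.1584, v = y - alpha*grad = -2.0728
  prox(v) = soft_thresh(-2.0728, 0.0436) = -2.0292
Iteration 2: beta = 0.3333, y = -2.0292 + 0.3333*(-2.0292 + 4.2256) = -1.297
  grad(y) = -20.1585, v = y - alpha*grad = -0.5875
  prox(v) = soft_thresh(-0.5875, 0.0436) = -0.5438
Iteration 3: beta = 0.5, y = -0.5438 + 0.5*(-0.5438 + 2.0292) = 0.1989
  grad(y) = 0.7843, v = y - alpha*grad = 0.1713
  prox(v) = soft_thresh(0.1713, 0.0436) = 0.1276
Iteration 4: beta = 0.6, y = 0.1276 + 0.6*(0.1276 + 0.5438) = 0.5305
  grad(y) = 5.4267, v = y - alpha*grad = 0.3395
  prox(v) = soft_thresh(0.3395, 0.0436) = 0.2958
f(x_4) = 7*0.2958^2 - 2*0.2958 + 1.24*|0.2958| = 0.3877


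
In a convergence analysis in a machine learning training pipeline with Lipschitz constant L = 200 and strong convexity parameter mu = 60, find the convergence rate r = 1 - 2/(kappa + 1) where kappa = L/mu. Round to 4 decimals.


Step 1: Compute the condition number.
kappa = L/mu = 200/60 = 3.3333
Step 2: Compute the convergence rate.
r = 1 - 2/(kappa + 1) = 1 - 2*mu/(L + mu) = (L - mu)/(L + mu) = 140/260 = 0.5385


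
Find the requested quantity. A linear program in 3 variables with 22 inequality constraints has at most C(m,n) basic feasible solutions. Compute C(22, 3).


Each vertex corresponds to some choice of n active constraints out of m, so the number of vertices is at most C(m, n) = m! / (n!(m-n)!).
m = 22, n = 3
Numerator: 22 * 21 * 20
Denominator: 3! = 6
C(22, 3) = 1540
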